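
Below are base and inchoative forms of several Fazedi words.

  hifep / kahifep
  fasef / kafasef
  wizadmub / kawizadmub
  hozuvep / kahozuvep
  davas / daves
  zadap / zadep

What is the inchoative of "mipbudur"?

hifep and zadap both end in -p yet inflect differently (kahifep, zadep), so the final letter is not what conditions the rule; the last vowel is.
"mipbudur" has last vowel 'u'. The one such stem in the data (wizadmub → kawizadmub) adds the prefix ka-, so the same rule applies.
The other pattern: stems whose last vowel is 'a' change the last vowel to 'e'.
So mipbudur → kamipbudur.

kamipbudur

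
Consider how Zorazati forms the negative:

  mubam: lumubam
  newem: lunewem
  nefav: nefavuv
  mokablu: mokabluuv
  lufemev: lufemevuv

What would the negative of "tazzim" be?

"tazzim" ends in -m. The stems ending in -m (mubam → lumubam, newem → lunewem) add the prefix lu-.
So tazzim → lutazzim.

lutazzim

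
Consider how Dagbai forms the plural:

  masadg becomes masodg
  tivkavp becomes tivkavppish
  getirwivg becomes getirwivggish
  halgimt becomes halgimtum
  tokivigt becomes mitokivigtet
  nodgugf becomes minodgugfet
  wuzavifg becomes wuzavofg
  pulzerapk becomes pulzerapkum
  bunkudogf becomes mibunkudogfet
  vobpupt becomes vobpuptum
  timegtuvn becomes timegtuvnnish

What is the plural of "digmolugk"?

midigmolugket

tokivigt and halgimt both end in -t yet inflect differently (mitokivigtet, halgimtum), so the final letter is not what conditions the rule; the second-to-last letter is.
"digmolugk" has second-to-last letter 'g'. The stems whose second-to-last letter is 'g' (bunkudogf → mibunkudogfet, tokivigt → mitokivigtet, nodgugf → minodgugfet) add mi- … -et around the stem.
The other patterns: stems whose second-to-last letter is 'm' or 'p' add -um; stems whose second-to-last letter is 'v' double the final consonant and add -ish; stems whose second-to-last letter is 'd' or 'f' change the last vowel to 'o'.
So digmolugk → midigmolugket.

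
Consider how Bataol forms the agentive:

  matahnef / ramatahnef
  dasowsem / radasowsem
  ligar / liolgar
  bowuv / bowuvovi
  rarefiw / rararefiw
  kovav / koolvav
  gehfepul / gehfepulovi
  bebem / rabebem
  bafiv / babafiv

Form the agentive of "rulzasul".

kovav and bafiv both end in -v yet inflect differently (koolvav, babafiv), so the final letter is not what conditions the rule; the last vowel is.
"rulzasul" has last vowel 'u'. The stems whose last vowel is 'u' (gehfepul → gehfepulovi, bowuv → bowuvovi) add -ovi.
The other patterns: stems whose last vowel is 'e' add the prefix ra-; stems whose last vowel is 'a' insert -ol- after the first vowel; stems whose last vowel is 'i' repeat the first consonant+vowel as a prefix.
So rulzasul → rulzasulovi.

rulzasulovi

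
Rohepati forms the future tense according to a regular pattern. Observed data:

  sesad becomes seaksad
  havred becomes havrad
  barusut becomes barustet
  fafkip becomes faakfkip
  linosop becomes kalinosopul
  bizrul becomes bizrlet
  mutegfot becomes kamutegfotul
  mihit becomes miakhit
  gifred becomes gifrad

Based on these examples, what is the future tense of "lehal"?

"lehal" has last vowel 'a'. The one such stem in the data (sesad → seaksad) inserts -ak- after the first vowel (as do mihit, fafkip), so the same rule applies.
So lehal → leakhal.

leakhal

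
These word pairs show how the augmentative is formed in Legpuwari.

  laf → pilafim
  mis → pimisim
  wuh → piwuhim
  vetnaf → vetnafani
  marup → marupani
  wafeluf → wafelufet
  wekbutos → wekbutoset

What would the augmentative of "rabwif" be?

rabwifani

"rabwif" has 2 vowels. The stems with 2 vowels (vetnaf → vetnafani, marup → marupani) add -ani.
The other patterns: stems with 1 vowel add pi- … -im around the stem; stems with 3 vowels add -et.
So rabwif → rabwifani.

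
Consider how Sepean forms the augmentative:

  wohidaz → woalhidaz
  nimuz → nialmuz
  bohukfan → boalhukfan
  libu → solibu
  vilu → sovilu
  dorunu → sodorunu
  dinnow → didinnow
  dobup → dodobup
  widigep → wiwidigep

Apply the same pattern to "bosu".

"bosu" ends in -u. The stems ending in -u (libu → solibu, vilu → sovilu, dorunu → sodorunu) add the prefix so-.
The other patterns: stems ending in -n or -z insert -al- after the first vowel; stems ending in -p or -w repeat the first consonant+vowel as a prefix.
So bosu → sobosu.

sobosu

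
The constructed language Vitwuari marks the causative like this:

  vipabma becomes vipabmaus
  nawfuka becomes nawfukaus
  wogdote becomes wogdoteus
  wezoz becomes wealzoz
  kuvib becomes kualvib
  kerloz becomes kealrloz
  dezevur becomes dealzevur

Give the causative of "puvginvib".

"puvginvib" ends in a consonant. The stems ending in a consonant (wezoz → wealzoz, kuvib → kualvib, kerloz → kealrloz) insert -al- after the first vowel.
The other pattern: stems ending in a vowel add -us.
So puvginvib → pualvginvib.

pualvginvib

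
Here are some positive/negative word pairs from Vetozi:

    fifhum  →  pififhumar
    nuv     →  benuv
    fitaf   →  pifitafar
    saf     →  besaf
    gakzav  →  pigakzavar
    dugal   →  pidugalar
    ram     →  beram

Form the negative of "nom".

benom

saf and fitaf both end in -f yet inflect differently (besaf, pifitafar), so the final letter is not what conditions the rule; the number of vowels is.
"nom" has 1 vowel. The stems with 1 vowel (nuv → benuv, ram → beram, saf → besaf) add the prefix be-.
So nom → benom.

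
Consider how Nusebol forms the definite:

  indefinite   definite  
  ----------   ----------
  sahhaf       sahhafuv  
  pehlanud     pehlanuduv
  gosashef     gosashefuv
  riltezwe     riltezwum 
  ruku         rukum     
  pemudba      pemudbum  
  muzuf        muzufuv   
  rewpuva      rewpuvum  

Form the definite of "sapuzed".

sahhaf and rewpuva both have last vowel 'a' yet inflect differently (sahhafuv, rewpuvum), so the last vowel is not what conditions the rule; whether the stem ends in a vowel or a consonant is.
"sapuzed" ends in a consonant. The stems ending in a consonant (muzuf → muzufuv, sahhaf → sahhafuv, gosashef → gosashefuv) add -uv.
So sapuzed → sapuzeduv.

sapuzeduv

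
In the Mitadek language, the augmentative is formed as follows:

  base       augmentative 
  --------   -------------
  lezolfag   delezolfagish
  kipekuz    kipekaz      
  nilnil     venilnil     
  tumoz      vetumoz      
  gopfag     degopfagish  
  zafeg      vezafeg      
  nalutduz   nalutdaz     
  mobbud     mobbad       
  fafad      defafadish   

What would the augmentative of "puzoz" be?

mobbud and fafad both end in -d yet inflect differently (mobbad, defafadish), so the final letter is not what conditions the rule; the last vowel is.
"puzoz" has last vowel 'o'. The one such stem in the data (tumoz → vetumoz) adds the prefix ve-, so the same rule applies.
The other patterns: stems whose last vowel is 'u' change the last vowel to 'a'; stems whose last vowel is 'a' add de- … -ish around the stem.
So puzoz → vepuzoz.

vepuzoz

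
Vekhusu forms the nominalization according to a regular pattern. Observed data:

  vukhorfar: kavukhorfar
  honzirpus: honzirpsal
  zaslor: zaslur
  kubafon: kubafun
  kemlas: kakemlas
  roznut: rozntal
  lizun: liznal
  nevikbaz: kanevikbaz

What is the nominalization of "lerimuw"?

"lerimuw" has last vowel 'u'. The stems whose last vowel is 'u' (lizun → liznal, honzirpus → honzirpsal, roznut → rozntal) delete the last vowel and add -al.
The other patterns: stems whose last vowel is 'a' add the prefix ka-; stems whose last vowel is 'o' change the last vowel to 'u'.
So lerimuw → lerimwal.

lerimwal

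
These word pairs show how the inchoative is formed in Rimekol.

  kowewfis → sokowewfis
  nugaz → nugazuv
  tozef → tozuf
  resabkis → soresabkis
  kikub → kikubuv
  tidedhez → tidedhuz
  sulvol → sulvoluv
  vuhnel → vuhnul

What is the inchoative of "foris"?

soforis

vuhnel and sulvol both end in -l yet inflect differently (vuhnul, sulvoluv), so the final letter is not what conditions the rule; the last vowel is.
"foris" has last vowel 'i'. The stems whose last vowel is 'i' (resabkis → soresabkis, kowewfis → sokowewfis) add the prefix so-.
So foris → soforis.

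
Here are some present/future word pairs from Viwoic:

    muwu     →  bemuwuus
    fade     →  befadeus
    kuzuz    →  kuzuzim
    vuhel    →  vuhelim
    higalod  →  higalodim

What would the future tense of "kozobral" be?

kuzuz and muwu both have last vowel 'u' yet inflect differently (kuzuzim, bemuwuus), so the last vowel is not what conditions the rule; whether the stem ends in a vowel or a consonant is.
"kozobral" ends in a consonant. The stems ending in a consonant (higalod → higalodim, vuhel → vuhelim, kuzuz → kuzuzim) add -im.
The other pattern: stems ending in a vowel add be- … -us around the stem.
So kozobral → kozobralim.

kozobralim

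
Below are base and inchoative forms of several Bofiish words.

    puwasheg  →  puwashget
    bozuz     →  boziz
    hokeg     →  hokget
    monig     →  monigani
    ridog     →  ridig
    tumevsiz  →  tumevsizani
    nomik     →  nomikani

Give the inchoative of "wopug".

wopig

puwasheg and monig both end in -g yet inflect differently (puwashget, monigani), so the final letter is not what conditions the rule; the last vowel is.
"wopug" has last vowel 'u'. The one such stem in the data (bozuz → boziz) changes the last vowel to 'i' (as does ridog), so the same rule applies.
So wopug → wopig.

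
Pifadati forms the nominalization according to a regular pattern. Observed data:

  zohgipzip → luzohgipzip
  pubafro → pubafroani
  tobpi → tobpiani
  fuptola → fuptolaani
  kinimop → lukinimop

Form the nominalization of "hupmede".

"hupmede" ends in a vowel. The stems ending in a vowel (pubafro → pubafroani, fuptola → fuptolaani, tobpi → tobpiani) add -ani.
The other pattern: stems ending in a consonant add the prefix lu-.
So hupmede → hupmedeani.

hupmedeani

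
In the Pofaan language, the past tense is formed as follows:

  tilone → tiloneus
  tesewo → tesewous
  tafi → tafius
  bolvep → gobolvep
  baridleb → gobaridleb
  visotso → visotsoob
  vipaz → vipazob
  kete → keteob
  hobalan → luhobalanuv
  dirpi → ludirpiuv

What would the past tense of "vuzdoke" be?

vuzdokeob

tesewo and visotso both end in -o yet inflect differently (tesewous, visotsoob), so the final letter is not what conditions the rule; the first letter is.
"vuzdoke" begins with v-. The stems beginning with v- (visotso → visotsoob, vipaz → vipazob) add -ob.
So vuzdoke → vuzdokeob.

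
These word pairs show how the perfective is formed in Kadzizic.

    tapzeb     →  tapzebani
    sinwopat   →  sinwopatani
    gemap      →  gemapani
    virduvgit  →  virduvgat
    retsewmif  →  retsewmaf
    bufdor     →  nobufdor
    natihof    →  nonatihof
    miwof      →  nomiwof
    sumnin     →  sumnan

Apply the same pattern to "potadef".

potadefani

"potadef" has last vowel 'e'. The one such stem in the data (tapzeb → tapzebani) adds -ani, so the same rule applies.
The other patterns: stems whose last vowel is 'o' add the prefix no-; stems whose last vowel is 'i' change the last vowel to 'a'.
So potadef → potadefani.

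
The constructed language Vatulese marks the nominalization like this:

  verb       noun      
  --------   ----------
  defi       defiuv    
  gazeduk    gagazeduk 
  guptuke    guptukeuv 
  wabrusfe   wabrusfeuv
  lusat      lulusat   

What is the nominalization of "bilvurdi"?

"bilvurdi" ends in a vowel. The stems ending in a vowel (wabrusfe → wabrusfeuv, defi → defiuv, guptuke → guptukeuv) add -uv.
The other pattern: stems ending in a consonant repeat the first consonant+vowel as a prefix.
So bilvurdi → bilvurdiuv.

bilvurdiuv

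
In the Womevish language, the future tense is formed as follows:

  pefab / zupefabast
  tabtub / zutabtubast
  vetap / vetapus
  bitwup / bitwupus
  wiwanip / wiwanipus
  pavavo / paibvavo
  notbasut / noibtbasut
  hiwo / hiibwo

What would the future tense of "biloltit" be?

biibloltit

pefab and vetap both have last vowel 'a' yet inflect differently (zupefabast, vetapus), so the last vowel is not what conditions the rule; the final letter is.
"biloltit" ends in -t. The one such stem in the data (notbasut → noibtbasut) inserts -ib- after the first vowel (as do pavavo, hiwo), so the same rule applies.
So biloltit → biibloltit.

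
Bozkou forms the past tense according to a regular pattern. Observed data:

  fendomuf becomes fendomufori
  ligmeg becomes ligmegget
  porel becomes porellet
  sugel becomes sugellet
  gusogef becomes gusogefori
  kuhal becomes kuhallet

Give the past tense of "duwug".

duwugget

"duwug" ends in -g. The one such stem in the data (ligmeg → ligmegget) doubles the final consonant and adds -et (as do kuhal, sugel), so the same rule applies.
The other pattern: stems ending in -f add -ori.
So duwug → duwugget.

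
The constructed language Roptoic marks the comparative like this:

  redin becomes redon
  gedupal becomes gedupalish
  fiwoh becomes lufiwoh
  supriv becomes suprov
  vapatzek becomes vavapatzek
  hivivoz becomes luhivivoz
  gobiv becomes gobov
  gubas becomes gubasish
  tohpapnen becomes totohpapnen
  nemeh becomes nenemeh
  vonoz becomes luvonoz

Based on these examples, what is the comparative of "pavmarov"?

"pavmarov" has last vowel 'o'. The stems whose last vowel is 'o' (hivivoz → luhivivoz, vonoz → luvonoz, fiwoh → lufiwoh) add the prefix lu-.
So pavmarov → lupavmarov.

lupavmarov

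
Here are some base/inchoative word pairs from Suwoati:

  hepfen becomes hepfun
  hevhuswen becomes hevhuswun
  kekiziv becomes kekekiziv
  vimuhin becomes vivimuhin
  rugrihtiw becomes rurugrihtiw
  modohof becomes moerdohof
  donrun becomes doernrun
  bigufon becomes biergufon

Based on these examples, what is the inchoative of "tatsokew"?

"tatsokew" has last vowel 'e'. The stems whose last vowel is 'e' (hepfen → hepfun, hevhuswen → hevhuswun) change the last vowel to 'u'.
So tatsokew → tatsokuw.

tatsokuw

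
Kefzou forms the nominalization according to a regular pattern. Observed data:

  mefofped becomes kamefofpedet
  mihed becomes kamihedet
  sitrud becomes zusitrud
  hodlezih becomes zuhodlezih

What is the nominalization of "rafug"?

mefofped and sitrud both end in -d yet inflect differently (kamefofpedet, zusitrud), so the final letter is not what conditions the rule; the last vowel is.
"rafug" has last vowel 'u'. The one such stem in the data (sitrud → zusitrud) adds the prefix zu-, so the same rule applies.
The other pattern: stems whose last vowel is 'e' add ka- … -et around the stem.
So rafug → zurafug.

zurafug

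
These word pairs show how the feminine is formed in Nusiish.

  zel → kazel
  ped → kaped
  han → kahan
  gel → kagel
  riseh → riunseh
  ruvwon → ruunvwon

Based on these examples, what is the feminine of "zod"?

kazod

"zod" has 1 vowel. The stems with 1 vowel (zel → kazel, ped → kaped, han → kahan) add the prefix ka-.
So zod → kazod.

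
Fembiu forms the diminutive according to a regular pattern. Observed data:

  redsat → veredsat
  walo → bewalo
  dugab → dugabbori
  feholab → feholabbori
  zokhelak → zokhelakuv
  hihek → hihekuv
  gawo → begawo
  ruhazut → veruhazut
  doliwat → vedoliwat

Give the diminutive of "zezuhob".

zezuhobbori

zokhelak and redsat both have last vowel 'a' yet inflect differently (zokhelakuv, veredsat), so the last vowel is not what conditions the rule; the final letter is.
"zezuhob" ends in -b. The stems ending in -b (feholab → feholabbori, dugab → dugabbori) double the final consonant and add -ori.
So zezuhob → zezuhobbori.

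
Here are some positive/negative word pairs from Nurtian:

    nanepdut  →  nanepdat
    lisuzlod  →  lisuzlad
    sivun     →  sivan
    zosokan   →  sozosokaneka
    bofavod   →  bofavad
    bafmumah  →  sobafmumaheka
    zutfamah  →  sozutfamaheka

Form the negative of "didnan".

sodidnaneka

zosokan and sivun both end in -n yet inflect differently (sozosokaneka, sivan), so the final letter is not what conditions the rule; the last vowel is.
"didnan" has last vowel 'a'. The stems whose last vowel is 'a' (bafmumah → sobafmumaheka, zutfamah → sozutfamaheka, zosokan → sozosokaneka) add so- … -eka around the stem.
The other pattern: stems whose last vowel is 'o' or 'u' change the last vowel to 'a'.
So didnan → sodidnaneka.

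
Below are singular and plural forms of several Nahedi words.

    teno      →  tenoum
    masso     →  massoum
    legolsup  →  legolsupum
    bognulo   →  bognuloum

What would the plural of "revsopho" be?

revsophoum

Every pair shown (teno → tenoum, masso → massoum, legolsup → legolsupum, …) follows the same rule: add -um.
So revsopho → revsophoum.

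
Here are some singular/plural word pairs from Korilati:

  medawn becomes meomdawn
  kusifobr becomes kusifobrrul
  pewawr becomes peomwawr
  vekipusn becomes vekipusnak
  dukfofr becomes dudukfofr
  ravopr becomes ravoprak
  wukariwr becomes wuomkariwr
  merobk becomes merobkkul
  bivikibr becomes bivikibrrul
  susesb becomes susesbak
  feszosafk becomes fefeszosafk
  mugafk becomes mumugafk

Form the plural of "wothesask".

wothesaskak

bivikibr and wukariwr both end in -r yet inflect differently (bivikibrrul, wuomkariwr), so the final letter is not what conditions the rule; the second-to-last letter is.
"wothesask" has second-to-last letter 's'. The stems whose second-to-last letter is 's' (susesb → susesbak, vekipusn → vekipusnak) add -ak.
So wothesask → wothesaskak.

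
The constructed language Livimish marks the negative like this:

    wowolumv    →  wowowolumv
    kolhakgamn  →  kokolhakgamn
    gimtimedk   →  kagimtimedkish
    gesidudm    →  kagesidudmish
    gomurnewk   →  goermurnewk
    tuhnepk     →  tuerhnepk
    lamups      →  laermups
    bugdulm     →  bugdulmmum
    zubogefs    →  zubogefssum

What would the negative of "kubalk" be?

"kubalk" has second-to-last letter 'l'. The one such stem in the data (bugdulm → bugdulmmum) doubles the final consonant and adds -um (as does zubogefs), so the same rule applies.
The other patterns: stems whose second-to-last letter is 'm' repeat the first consonant+vowel as a prefix; stems whose second-to-last letter is 'd' add ka- … -ish around the stem; stems whose second-to-last letter is 'p' or 'w' insert -er- after the first vowel.
So kubalk → kubalkkum.

kubalkkum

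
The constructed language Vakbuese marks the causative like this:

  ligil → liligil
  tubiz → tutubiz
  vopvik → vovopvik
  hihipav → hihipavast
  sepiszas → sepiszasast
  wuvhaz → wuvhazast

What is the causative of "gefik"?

gegefik

tubiz and wuvhaz both end in -z yet inflect differently (tutubiz, wuvhazast), so the final letter is not what conditions the rule; the last vowel is.
"gefik" has last vowel 'i'. The stems whose last vowel is 'i' (ligil → liligil, tubiz → tutubiz, vopvik → vovopvik) repeat the first consonant+vowel as a prefix.
So gefik → gegefik.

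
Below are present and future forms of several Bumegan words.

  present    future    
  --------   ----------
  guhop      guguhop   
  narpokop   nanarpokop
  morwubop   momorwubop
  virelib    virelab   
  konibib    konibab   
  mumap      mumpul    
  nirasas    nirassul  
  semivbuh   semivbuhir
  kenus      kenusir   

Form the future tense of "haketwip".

haketwap

"haketwip" has last vowel 'i'. The stems whose last vowel is 'i' (virelib → virelab, konibib → konibab) change the last vowel to 'a'.
So haketwip → haketwap.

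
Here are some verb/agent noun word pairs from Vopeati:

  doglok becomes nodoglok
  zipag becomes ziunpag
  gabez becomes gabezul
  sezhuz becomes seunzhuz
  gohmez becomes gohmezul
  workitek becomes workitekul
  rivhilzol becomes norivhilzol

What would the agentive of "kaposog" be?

workitek and doglok both end in -k yet inflect differently (workitekul, nodoglok), so the final letter is not what conditions the rule; the last vowel is.
"kaposog" has last vowel 'o'. The stems whose last vowel is 'o' (rivhilzol → norivhilzol, doglok → nodoglok) add the prefix no-.
The other patterns: stems whose last vowel is 'e' add -ul; stems whose last vowel is 'a' or 'u' insert -un- after the first vowel.
So kaposog → nokaposog.

nokaposog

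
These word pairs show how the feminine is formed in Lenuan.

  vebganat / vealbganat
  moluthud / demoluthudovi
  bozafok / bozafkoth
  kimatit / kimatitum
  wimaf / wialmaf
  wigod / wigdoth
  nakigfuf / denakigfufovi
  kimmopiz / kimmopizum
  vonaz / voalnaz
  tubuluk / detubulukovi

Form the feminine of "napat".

naalpat

"napat" has last vowel 'a'. The stems whose last vowel is 'a' (wimaf → wialmaf, vebganat → vealbganat, vonaz → voalnaz) insert -al- after the first vowel.
So napat → naalpat.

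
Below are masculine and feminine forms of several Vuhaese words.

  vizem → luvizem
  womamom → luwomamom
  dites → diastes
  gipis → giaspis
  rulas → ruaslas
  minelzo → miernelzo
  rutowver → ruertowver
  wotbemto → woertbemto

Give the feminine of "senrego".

seernrego

vizem and dites both have last vowel 'e' yet inflect differently (luvizem, diastes), so the last vowel is not what conditions the rule; the final letter is.
"senrego" ends in -o. The stems ending in -o (minelzo → miernelzo, wotbemto → woertbemto) insert -er- after the first vowel.
The other patterns: stems ending in -m add the prefix lu-; stems ending in -s insert -as- after the first vowel.
So senrego → seernrego.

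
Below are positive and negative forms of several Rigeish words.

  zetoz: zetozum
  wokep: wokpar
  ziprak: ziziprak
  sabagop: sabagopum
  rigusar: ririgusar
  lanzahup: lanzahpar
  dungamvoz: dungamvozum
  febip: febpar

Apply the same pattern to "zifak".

sabagop and lanzahup both end in -p yet inflect differently (sabagopum, lanzahpar), so the final letter is not what conditions the rule; the last vowel is.
"zifak" has last vowel 'a'. The stems whose last vowel is 'a' (rigusar → ririgusar, ziprak → ziziprak) repeat the first consonant+vowel as a prefix.
So zifak → zizifak.

zizifak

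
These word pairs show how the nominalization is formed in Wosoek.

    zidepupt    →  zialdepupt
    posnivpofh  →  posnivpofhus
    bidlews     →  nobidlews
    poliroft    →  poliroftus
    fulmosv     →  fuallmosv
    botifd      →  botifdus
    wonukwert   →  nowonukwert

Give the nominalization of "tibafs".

tibafsus

"tibafs" has second-to-last letter 'f'. The stems whose second-to-last letter is 'f' (botifd → botifdus, posnivpofh → posnivpofhus, poliroft → poliroftus) add -us.
The other patterns: stems whose second-to-last letter is 'p' or 's' insert -al- after the first vowel; stems whose second-to-last letter is 'r' or 'w' add the prefix no-.
So tibafs → tibafsus.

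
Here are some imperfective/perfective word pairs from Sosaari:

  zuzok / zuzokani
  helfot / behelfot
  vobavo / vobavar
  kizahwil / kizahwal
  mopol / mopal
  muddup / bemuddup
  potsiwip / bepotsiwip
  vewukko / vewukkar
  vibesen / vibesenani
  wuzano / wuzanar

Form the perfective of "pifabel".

pifabal

helfot and vobavo both have last vowel 'o' yet inflect differently (behelfot, vobavar), so the last vowel is not what conditions the rule; the final letter is.
"pifabel" ends in -l. The stems ending in -l (mopol → mopal, kizahwil → kizahwal) change the last vowel to 'a'.
The other patterns: stems ending in -p or -t add the prefix be-; stems ending in -o drop the final letter and add -ar; stems ending in -k or -n add -ani.
So pifabel → pifabal.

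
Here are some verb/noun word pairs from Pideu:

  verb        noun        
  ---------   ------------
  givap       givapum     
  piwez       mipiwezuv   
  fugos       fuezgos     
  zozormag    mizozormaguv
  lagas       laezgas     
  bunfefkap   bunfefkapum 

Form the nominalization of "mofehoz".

mimofehozuv

bunfefkap and lagas both have last vowel 'a' yet inflect differently (bunfefkapum, laezgas), so the last vowel is not what conditions the rule; the final letter is.
"mofehoz" ends in -z. The one such stem in the data (piwez → mipiwezuv) adds mi- … -uv around the stem, so the same rule applies.
So mofehoz → mimofehozuv.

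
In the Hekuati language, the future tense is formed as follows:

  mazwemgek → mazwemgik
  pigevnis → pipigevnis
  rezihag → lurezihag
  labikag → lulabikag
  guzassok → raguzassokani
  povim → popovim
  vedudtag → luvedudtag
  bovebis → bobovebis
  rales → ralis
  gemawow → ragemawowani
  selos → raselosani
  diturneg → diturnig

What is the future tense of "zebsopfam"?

luzebsopfam

pigevnis and rales both end in -s yet inflect differently (pipigevnis, ralis), so the final letter is not what conditions the rule; the last vowel is.
"zebsopfam" has last vowel 'a'. The stems whose last vowel is 'a' (vedudtag → luvedudtag, labikag → lulabikag, rezihag → lurezihag) add the prefix lu-.
So zebsopfam → luzebsopfam.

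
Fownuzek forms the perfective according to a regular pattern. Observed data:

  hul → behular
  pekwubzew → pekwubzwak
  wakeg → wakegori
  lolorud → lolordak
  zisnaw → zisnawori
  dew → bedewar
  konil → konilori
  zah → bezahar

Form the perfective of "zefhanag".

dew and zisnaw both end in -w yet inflect differently (bedewar, zisnawori), so the final letter is not what conditions the rule; the number of vowels is.
"zefhanag" has 3 vowels. The stems with 3 vowels (lolorud → lolordak, pekwubzew → pekwubzwak) delete the last vowel and add -ak.
The other patterns: stems with 1 vowel add be- … -ar around the stem; stems with 2 vowels add -ori.
So zefhanag → zefhangak.

zefhangak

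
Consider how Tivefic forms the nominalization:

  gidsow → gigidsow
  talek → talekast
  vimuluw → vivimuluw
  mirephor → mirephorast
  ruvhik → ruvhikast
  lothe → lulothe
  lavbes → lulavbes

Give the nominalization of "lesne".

"lesne" ends in -e. The one such stem in the data (lothe → lulothe) adds the prefix lu-, so the same rule applies.
So lesne → lulesne.

lulesne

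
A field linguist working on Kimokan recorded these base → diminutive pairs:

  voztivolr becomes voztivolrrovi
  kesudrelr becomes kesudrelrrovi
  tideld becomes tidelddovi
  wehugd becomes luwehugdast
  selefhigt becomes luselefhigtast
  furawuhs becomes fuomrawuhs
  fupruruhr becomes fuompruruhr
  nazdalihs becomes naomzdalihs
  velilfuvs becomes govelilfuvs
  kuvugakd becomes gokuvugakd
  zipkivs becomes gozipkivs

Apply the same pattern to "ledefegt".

tideld and wehugd both end in -d yet inflect differently (tidelddovi, luwehugdast), so the final letter is not what conditions the rule; the second-to-last letter is.
"ledefegt" has second-to-last letter 'g'. The stems whose second-to-last letter is 'g' (wehugd → luwehugdast, selefhigt → luselefhigtast) add lu- … -ast around the stem.
So ledefegt → luledefegtast.

luledefegtast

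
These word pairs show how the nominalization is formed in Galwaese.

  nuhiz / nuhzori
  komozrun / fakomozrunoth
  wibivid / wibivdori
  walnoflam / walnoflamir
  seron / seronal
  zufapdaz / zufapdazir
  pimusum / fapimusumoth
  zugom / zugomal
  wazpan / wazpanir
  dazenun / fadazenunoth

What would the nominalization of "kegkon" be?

kegkonal

zugom and pimusum both end in -m yet inflect differently (zugomal, fapimusumoth), so the final letter is not what conditions the rule; the last vowel is.
"kegkon" has last vowel 'o'. The stems whose last vowel is 'o' (seron → seronal, zugom → zugomal) add -al.
The other patterns: stems whose last vowel is 'u' add fa- … -oth around the stem; stems whose last vowel is 'a' add -ir; stems whose last vowel is 'i' delete the last vowel and add -ori.
So kegkon → kegkonal.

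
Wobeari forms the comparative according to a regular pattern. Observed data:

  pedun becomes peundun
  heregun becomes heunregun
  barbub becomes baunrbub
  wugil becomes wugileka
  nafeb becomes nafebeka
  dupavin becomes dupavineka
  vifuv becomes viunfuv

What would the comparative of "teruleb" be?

terulebeka

heregun and dupavin both end in -n yet inflect differently (heunregun, dupavineka), so the final letter is not what conditions the rule; the last vowel is.
"teruleb" has last vowel 'e'. The one such stem in the data (nafeb → nafebeka) adds -eka, so the same rule applies.
The other pattern: stems whose last vowel is 'u' insert -un- after the first vowel.
So teruleb → terulebeka.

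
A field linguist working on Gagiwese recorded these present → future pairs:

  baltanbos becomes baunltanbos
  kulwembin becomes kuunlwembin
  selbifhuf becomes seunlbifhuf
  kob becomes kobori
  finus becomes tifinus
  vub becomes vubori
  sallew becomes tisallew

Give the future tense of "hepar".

tihepar

finus and baltanbos both end in -s yet inflect differently (tifinus, baunltanbos), so the final letter is not what conditions the rule; the number of vowels is.
"hepar" has 2 vowels. The stems with 2 vowels (finus → tifinus, sallew → tisallew) add the prefix ti-.
So hepar → tihepar.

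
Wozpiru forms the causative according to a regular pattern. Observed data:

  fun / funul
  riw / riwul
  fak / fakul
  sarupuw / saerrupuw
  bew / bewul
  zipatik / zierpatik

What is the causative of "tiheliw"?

"tiheliw" has 3 vowels. The stems with 3 vowels (sarupuw → saerrupuw, zipatik → zierpatik) insert -er- after the first vowel.
So tiheliw → tierheliw.

tierheliw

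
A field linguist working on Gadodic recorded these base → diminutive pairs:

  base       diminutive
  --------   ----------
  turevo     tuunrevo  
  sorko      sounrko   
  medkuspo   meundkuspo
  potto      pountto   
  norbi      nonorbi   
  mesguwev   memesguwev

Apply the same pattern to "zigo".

medkuspo and mesguwev both begin with m- yet inflect differently (meundkuspo, memesguwev), so the first letter is not what conditions the rule; the final letter is.
"zigo" ends in -o. The stems ending in -o (turevo → tuunrevo, sorko → sounrko, medkuspo → meundkuspo) insert -un- after the first vowel.
The other pattern: stems ending in -i or -v repeat the first consonant+vowel as a prefix.
So zigo → ziungo.

ziungo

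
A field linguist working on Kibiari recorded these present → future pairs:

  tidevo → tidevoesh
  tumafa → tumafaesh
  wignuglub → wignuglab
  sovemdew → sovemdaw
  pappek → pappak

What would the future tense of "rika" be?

rikaesh

tidevo and wignuglub both have 3 vowels yet inflect differently (tidevoesh, wignuglab), so the number of vowels is not what conditions the rule; whether the stem ends in a vowel or a consonant is.
"rika" ends in a vowel. The stems ending in a vowel (tidevo → tidevoesh, tumafa → tumafaesh) add -esh.
So rika → rikaesh.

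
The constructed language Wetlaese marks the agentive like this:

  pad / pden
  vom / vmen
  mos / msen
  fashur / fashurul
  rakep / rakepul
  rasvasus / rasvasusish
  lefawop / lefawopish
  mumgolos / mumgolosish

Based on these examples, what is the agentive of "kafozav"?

kafozavish

"kafozav" has 3 vowels. The stems with 3 vowels (rasvasus → rasvasusish, lefawop → lefawopish, mumgolos → mumgolosish) add -ish.
So kafozav → kafozavish.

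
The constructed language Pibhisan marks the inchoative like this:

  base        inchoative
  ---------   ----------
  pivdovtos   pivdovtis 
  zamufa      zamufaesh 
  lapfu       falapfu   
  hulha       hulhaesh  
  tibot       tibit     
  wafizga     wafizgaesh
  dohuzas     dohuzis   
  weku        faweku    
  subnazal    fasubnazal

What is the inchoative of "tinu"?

fatinu

hulha and dohuzas both have last vowel 'a' yet inflect differently (hulhaesh, dohuzis), so the last vowel is not what conditions the rule; the final letter is.
"tinu" ends in -u. The stems ending in -u (weku → faweku, lapfu → falapfu) add the prefix fa-.
So tinu → fatinu.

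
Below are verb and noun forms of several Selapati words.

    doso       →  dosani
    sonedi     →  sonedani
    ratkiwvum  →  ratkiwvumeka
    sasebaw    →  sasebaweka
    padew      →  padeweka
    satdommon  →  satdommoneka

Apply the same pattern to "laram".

doso and satdommon both have last vowel 'o' yet inflect differently (dosani, satdommoneka), so the last vowel is not what conditions the rule; whether the stem ends in a vowel or a consonant is.
"laram" ends in a consonant. The stems ending in a consonant (ratkiwvum → ratkiwvumeka, sasebaw → sasebaweka, padew → padeweka) add -eka.
The other pattern: stems ending in a vowel drop the final letter and add -ani.
So laram → larameka.

larameka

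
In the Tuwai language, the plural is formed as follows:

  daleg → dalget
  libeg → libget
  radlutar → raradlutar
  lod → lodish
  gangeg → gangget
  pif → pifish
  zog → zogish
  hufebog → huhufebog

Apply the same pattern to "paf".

pafish

zog and libeg both end in -g yet inflect differently (zogish, libget), so the final letter is not what conditions the rule; the number of vowels is.
"paf" has 1 vowel. The stems with 1 vowel (zog → zogish, pif → pifish, lod → lodish) add -ish.
The other patterns: stems with 2 vowels delete the last vowel and add -et; stems with 3 vowels repeat the first consonant+vowel as a prefix.
So paf → pafish.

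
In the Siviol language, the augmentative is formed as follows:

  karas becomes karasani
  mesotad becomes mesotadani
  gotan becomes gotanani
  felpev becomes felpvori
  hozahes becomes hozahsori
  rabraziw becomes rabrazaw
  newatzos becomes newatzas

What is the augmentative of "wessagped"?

karas and hozahes both end in -s yet inflect differently (karasani, hozahsori), so the final letter is not what conditions the rule; the last vowel is.
"wessagped" has last vowel 'e'. The stems whose last vowel is 'e' (felpev → felpvori, hozahes → hozahsori) delete the last vowel and add -ori.
So wessagped → wessagpdori.

wessagpdori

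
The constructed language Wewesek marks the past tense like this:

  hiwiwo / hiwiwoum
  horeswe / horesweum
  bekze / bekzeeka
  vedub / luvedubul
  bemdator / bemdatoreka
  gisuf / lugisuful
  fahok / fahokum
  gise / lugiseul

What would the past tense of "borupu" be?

horeswe and bekze both end in -e yet inflect differently (horesweum, bekzeeka), so the final letter is not what conditions the rule; the first letter is.
"borupu" begins with b-. The stems beginning with b- (bekze → bekzeeka, bemdator → bemdatoreka) add -eka.
The other patterns: stems beginning with f- or h- add -um; stems beginning with g- or v- add lu- … -ul around the stem.
So borupu → borupueka.

borupueka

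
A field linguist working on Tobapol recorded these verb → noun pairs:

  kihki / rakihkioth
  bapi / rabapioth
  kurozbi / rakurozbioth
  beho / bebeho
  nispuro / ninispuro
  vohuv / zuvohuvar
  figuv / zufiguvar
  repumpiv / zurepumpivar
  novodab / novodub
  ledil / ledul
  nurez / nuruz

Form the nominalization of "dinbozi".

"dinbozi" ends in -i. The stems ending in -i (kihki → rakihkioth, bapi → rabapioth, kurozbi → rakurozbioth) add ra- … -oth around the stem.
So dinbozi → radinbozioth.

radinbozioth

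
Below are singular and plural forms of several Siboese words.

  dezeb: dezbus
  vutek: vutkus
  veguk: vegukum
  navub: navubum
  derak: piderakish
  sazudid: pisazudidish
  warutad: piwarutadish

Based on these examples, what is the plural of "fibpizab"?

vutek and veguk both end in -k yet inflect differently (vutkus, vegukum), so the final letter is not what conditions the rule; the last vowel is.
"fibpizab" has last vowel 'a'. The stems whose last vowel is 'a' (derak → piderakish, warutad → piwarutadish) add pi- … -ish around the stem.
The other patterns: stems whose last vowel is 'e' delete the last vowel and add -us; stems whose last vowel is 'u' add -um.
So fibpizab → pifibpizabish.

pifibpizabish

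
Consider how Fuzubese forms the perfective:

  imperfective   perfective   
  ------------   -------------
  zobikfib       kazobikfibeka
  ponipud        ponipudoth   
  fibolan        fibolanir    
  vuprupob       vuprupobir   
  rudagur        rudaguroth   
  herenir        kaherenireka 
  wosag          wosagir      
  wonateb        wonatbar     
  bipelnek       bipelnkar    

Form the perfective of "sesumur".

sesumuroth

wonateb and zobikfib both end in -b yet inflect differently (wonatbar, kazobikfibeka), so the final letter is not what conditions the rule; the last vowel is.
"sesumur" has last vowel 'u'. The stems whose last vowel is 'u' (ponipud → ponipudoth, rudagur → rudaguroth) add -oth.
The other patterns: stems whose last vowel is 'e' delete the last vowel and add -ar; stems whose last vowel is 'i' add ka- … -eka around the stem; stems whose last vowel is 'a' or 'o' add -ir.
So sesumur → sesumuroth.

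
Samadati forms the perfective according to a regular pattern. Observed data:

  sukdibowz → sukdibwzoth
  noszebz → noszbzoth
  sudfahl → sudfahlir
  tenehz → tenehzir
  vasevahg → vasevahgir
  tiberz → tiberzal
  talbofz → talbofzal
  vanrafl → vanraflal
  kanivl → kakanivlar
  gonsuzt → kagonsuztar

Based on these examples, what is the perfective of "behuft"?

behuftal

"behuft" has second-to-last letter 'f'. The stems whose second-to-last letter is 'f' (talbofz → talbofzal, vanrafl → vanraflal) add -al.
So behuft → behuftal.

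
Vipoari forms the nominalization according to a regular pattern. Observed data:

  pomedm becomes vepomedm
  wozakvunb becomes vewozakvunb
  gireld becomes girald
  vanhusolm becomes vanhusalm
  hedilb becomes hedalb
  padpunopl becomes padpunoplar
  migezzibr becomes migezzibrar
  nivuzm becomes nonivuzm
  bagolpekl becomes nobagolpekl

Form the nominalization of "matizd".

nomatizd

pomedm and vanhusolm both end in -m yet inflect differently (vepomedm, vanhusalm), so the final letter is not what conditions the rule; the second-to-last letter is.
"matizd" has second-to-last letter 'z'. The one such stem in the data (nivuzm → nonivuzm) adds the prefix no-, so the same rule applies.
So matizd → nomatizd.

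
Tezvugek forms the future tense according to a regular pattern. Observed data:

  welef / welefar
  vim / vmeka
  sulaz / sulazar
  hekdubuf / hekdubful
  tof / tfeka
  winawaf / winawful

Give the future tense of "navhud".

tof and welef both end in -f yet inflect differently (tfeka, welefar), so the final letter is not what conditions the rule; the number of vowels is.
"navhud" has 2 vowels. The stems with 2 vowels (welef → welefar, sulaz → sulazar) add -ar.
So navhud → navhudar.

navhudar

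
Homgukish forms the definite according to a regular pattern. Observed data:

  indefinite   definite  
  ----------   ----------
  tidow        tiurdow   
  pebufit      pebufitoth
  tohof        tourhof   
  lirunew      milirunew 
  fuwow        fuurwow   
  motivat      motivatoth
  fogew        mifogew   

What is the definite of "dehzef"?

midehzef

fogew and tidow both end in -w yet inflect differently (mifogew, tiurdow), so the final letter is not what conditions the rule; the last vowel is.
"dehzef" has last vowel 'e'. The stems whose last vowel is 'e' (fogew → mifogew, lirunew → milirunew) add the prefix mi-.
So dehzef → midehzef.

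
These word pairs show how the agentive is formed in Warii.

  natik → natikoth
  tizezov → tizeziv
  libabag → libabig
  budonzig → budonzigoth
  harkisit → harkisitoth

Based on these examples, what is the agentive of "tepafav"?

budonzig and libabag both end in -g yet inflect differently (budonzigoth, libabig), so the final letter is not what conditions the rule; the last vowel is.
"tepafav" has last vowel 'a'. The one such stem in the data (libabag → libabig) changes the last vowel to 'i' (as does tizezov), so the same rule applies.
So tepafav → tepafiv.

tepafiv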